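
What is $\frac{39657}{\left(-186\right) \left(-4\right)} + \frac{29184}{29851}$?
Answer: $\frac{401838001}{7403048} \approx 54.28$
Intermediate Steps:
$\frac{39657}{\left(-186\right) \left(-4\right)} + \frac{29184}{29851} = \frac{39657}{744} + 29184 \cdot \frac{1}{29851} = 39657 \cdot \frac{1}{744} + \frac{29184}{29851} = \frac{13219}{248} + \frac{29184}{29851} = \frac{401838001}{7403048}$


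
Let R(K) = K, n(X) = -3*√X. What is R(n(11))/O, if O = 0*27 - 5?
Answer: 3*√11/5 ≈ 1.9900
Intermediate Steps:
O = -5 (O = 0 - 5 = -5)
R(n(11))/O = -3*√11/(-5) = -3*√11*(-⅕) = 3*√11/5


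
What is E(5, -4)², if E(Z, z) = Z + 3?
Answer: 64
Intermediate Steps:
E(Z, z) = 3 + Z
E(5, -4)² = (3 + 5)² = 8² = 64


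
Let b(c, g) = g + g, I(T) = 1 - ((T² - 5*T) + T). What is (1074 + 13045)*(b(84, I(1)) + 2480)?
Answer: 35128072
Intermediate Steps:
I(T) = 1 - T² + 4*T (I(T) = 1 - (T² - 4*T) = 1 + (-T² + 4*T) = 1 - T² + 4*T)
b(c, g) = 2*g
(1074 + 13045)*(b(84, I(1)) + 2480) = (1074 + 13045)*(2*(1 - 1*1² + 4*1) + 2480) = 14119*(2*(1 - 1*1 + 4) + 2480) = 14119*(2*(1 - 1 + 4) + 2480) = 14119*(2*4 + 2480) = 14119*(8 + 2480) = 14119*2488 = 35128072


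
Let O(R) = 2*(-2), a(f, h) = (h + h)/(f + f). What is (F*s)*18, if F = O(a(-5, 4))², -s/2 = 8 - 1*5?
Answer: -1728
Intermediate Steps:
s = -6 (s = -2*(8 - 1*5) = -2*(8 - 5) = -2*3 = -6)
a(f, h) = h/f (a(f, h) = (2*h)/((2*f)) = (2*h)*(1/(2*f)) = h/f)
O(R) = -4
F = 16 (F = (-4)² = 16)
(F*s)*18 = (16*(-6))*18 = -96*18 = -1728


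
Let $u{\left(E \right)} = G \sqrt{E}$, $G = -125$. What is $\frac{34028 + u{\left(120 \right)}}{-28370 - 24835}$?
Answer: $- \frac{34028}{53205} + \frac{50 \sqrt{30}}{10641} \approx -0.61383$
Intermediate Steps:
$u{\left(E \right)} = - 125 \sqrt{E}$
$\frac{34028 + u{\left(120 \right)}}{-28370 - 24835} = \frac{34028 - 125 \sqrt{120}}{-28370 - 24835} = \frac{34028 - 125 \cdot 2 \sqrt{30}}{-53205} = \left(34028 - 250 \sqrt{30}\right) \left(- \frac{1}{53205}\right) = - \frac{34028}{53205} + \frac{50 \sqrt{30}}{10641}$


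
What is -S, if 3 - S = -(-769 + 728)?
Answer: 38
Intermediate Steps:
S = -38 (S = 3 - (-1)*(-769 + 728) = 3 - (-1)*(-41) = 3 - 1*41 = 3 - 41 = -38)
-S = -1*(-38) = 38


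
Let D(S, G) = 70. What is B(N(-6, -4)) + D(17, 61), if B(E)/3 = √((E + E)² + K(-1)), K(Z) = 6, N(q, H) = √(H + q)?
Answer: 70 + 3*I*√34 ≈ 70.0 + 17.493*I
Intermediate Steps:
B(E) = 3*√(6 + 4*E²) (B(E) = 3*√((E + E)² + 6) = 3*√((2*E)² + 6) = 3*√(4*E² + 6) = 3*√(6 + 4*E²))
B(N(-6, -4)) + D(17, 61) = 3*√(6 + 4*(√(-4 - 6))²) + 70 = 3*√(6 + 4*(√(-10))²) + 70 = 3*√(6 + 4*(I*√10)²) + 70 = 3*√(6 + 4*(-10)) + 70 = 3*√(6 - 40) + 70 = 3*√(-34) + 70 = 3*(I*√34) + 70 = 3*I*√34 + 70 = 70 + 3*I*√34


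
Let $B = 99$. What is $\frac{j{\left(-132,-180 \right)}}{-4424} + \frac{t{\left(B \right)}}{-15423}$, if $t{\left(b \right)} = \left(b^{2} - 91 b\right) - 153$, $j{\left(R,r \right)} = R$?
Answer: $- \frac{65925}{5685946} \approx -0.011594$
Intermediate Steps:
$t{\left(b \right)} = -153 + b^{2} - 91 b$
$\frac{j{\left(-132,-180 \right)}}{-4424} + \frac{t{\left(B \right)}}{-15423} = - \frac{132}{-4424} + \frac{-153 + 99^{2} - 9009}{-15423} = \left(-132\right) \left(- \frac{1}{4424}\right) + \left(-153 + 9801 - 9009\right) \left(- \frac{1}{15423}\right) = \frac{33}{1106} + 639 \left(- \frac{1}{15423}\right) = \frac{33}{1106} - \frac{213}{5141} = - \frac{65925}{5685946}$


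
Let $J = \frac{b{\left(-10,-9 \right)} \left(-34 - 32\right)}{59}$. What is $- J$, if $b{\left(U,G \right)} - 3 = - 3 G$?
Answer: $\frac{1980}{59} \approx 33.559$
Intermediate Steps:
$b{\left(U,G \right)} = 3 - 3 G$
$J = - \frac{1980}{59}$ ($J = \frac{\left(3 - -27\right) \left(-34 - 32\right)}{59} = \left(3 + 27\right) \left(-34 - 32\right) \frac{1}{59} = 30 \left(-66\right) \frac{1}{59} = \left(-1980\right) \frac{1}{59} = - \frac{1980}{59} \approx -33.559$)
$- J = \left(-1\right) \left(- \frac{1980}{59}\right) = \frac{1980}{59}$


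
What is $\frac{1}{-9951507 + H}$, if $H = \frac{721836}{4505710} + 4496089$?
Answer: $- \frac{2252855}{12290265357472} \approx -1.833 \cdot 10^{-7}$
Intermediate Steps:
$H = \frac{10129036945013}{2252855}$ ($H = 721836 \cdot \frac{1}{4505710} + 4496089 = \frac{360918}{2252855} + 4496089 = \frac{10129036945013}{2252855} \approx 4.4961 \cdot 10^{6}$)
$\frac{1}{-9951507 + H} = \frac{1}{-9951507 + \frac{10129036945013}{2252855}} = \frac{1}{- \frac{12290265357472}{2252855}} = - \frac{2252855}{12290265357472}$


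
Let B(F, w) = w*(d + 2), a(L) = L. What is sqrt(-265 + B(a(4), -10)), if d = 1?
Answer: I*sqrt(295) ≈ 17.176*I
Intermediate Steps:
B(F, w) = 3*w (B(F, w) = w*(1 + 2) = w*3 = 3*w)
sqrt(-265 + B(a(4), -10)) = sqrt(-265 + 3*(-10)) = sqrt(-265 - 30) = sqrt(-295) = I*sqrt(295)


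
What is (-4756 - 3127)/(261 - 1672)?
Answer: 7883/1411 ≈ 5.5868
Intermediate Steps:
(-4756 - 3127)/(261 - 1672) = -7883/(-1411) = -7883*(-1/1411) = 7883/1411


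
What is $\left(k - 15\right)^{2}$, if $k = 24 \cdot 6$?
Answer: $16641$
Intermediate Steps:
$k = 144$
$\left(k - 15\right)^{2} = \left(144 - 15\right)^{2} = 129^{2} = 16641$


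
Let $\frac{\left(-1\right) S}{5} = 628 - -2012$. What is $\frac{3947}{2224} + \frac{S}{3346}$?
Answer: $- \frac{8075069}{3720752} \approx -2.1703$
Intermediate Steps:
$S = -13200$ ($S = - 5 \left(628 - -2012\right) = - 5 \left(628 + 2012\right) = \left(-5\right) 2640 = -13200$)
$\frac{3947}{2224} + \frac{S}{3346} = \frac{3947}{2224} - \frac{13200}{3346} = 3947 \cdot \frac{1}{2224} - \frac{6600}{1673} = \frac{3947}{2224} - \frac{6600}{1673} = - \frac{8075069}{3720752}$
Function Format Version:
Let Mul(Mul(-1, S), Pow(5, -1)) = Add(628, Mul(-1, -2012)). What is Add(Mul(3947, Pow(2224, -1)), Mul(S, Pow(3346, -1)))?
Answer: Rational(-8075069, 3720752) ≈ -2.1703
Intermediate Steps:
S = -13200 (S = Mul(-5, Add(628, Mul(-1, -2012))) = Mul(-5, Add(628, 2012)) = Mul(-5, 2640) = -13200)
Add(Mul(3947, Pow(2224, -1)), Mul(S, Pow(3346, -1))) = Add(Mul(3947, Pow(2224, -1)), Mul(-13200, Pow(3346, -1))) = Add(Mul(3947, Rational(1, 2224)), Mul(-13200, Rational(1, 3346))) = Add(Rational(3947, 2224), Rational(-6600, 1673)) = Rational(-8075069, 3720752)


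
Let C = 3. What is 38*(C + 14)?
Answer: 646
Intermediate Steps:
38*(C + 14) = 38*(3 + 14) = 38*17 = 646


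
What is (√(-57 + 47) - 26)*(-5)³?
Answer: 3250 - 125*I*√10 ≈ 3250.0 - 395.28*I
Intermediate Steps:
(√(-57 + 47) - 26)*(-5)³ = (√(-10) - 26)*(-125) = (I*√10 - 26)*(-125) = (-26 + I*√10)*(-125) = 3250 - 125*I*√10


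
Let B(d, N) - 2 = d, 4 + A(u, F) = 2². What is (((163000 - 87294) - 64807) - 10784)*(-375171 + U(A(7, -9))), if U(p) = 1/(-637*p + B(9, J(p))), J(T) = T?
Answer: -474591200/11 ≈ -4.3145e+7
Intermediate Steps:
A(u, F) = 0 (A(u, F) = -4 + 2² = -4 + 4 = 0)
B(d, N) = 2 + d
U(p) = 1/(11 - 637*p) (U(p) = 1/(-637*p + (2 + 9)) = 1/(-637*p + 11) = 1/(11 - 637*p))
(((163000 - 87294) - 64807) - 10784)*(-375171 + U(A(7, -9))) = (((163000 - 87294) - 64807) - 10784)*(-375171 - 1/(-11 + 637*0)) = ((75706 - 64807) - 10784)*(-375171 - 1/(-11 + 0)) = (10899 - 10784)*(-375171 - 1/(-11)) = 115*(-375171 - 1*(-1/11)) = 115*(-375171 + 1/11) = 115*(-4126880/11) = -474591200/11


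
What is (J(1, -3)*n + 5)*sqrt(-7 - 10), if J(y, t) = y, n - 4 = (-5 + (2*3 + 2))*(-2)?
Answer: 3*I*sqrt(17) ≈ 12.369*I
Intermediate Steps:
n = -2 (n = 4 + (-5 + (2*3 + 2))*(-2) = 4 + (-5 + (6 + 2))*(-2) = 4 + (-5 + 8)*(-2) = 4 + 3*(-2) = 4 - 6 = -2)
(J(1, -3)*n + 5)*sqrt(-7 - 10) = (1*(-2) + 5)*sqrt(-7 - 10) = (-2 + 5)*sqrt(-17) = 3*(I*sqrt(17)) = 3*I*sqrt(17)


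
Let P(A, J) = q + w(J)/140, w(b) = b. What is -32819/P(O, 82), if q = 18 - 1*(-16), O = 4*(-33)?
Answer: -2297330/2421 ≈ -948.92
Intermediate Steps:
O = -132
q = 34 (q = 18 + 16 = 34)
P(A, J) = 34 + J/140
-32819/P(O, 82) = -32819/(34 + (1/140)*82) = -32819/(34 + 41/70) = -32819/2421/70 = -32819*70/2421 = -2297330/2421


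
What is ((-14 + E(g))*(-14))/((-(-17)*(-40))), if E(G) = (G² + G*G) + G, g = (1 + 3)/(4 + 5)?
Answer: -3731/13770 ≈ -0.27095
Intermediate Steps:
g = 4/9 ≈ 0.44444
E(G) = G + 2*G² (E(G) = (G² + G²) + G = 2*G² + G = G + 2*G²)
((-14 + E(g))*(-14))/((-(-17)*(-40))) = ((-14 + 4*(1 + 2*(4/9))/9)*(-14))/((-(-17)*(-40))) = ((-14 + 4*(1 + 8/9)/9)*(-14))/((-1*680)) = ((-14 + (4/9)*(17/9))*(-14))/(-680) = ((-14 + 68/81)*(-14))*(-1/680) = -1066/81*(-14)*(-1/680) = (14924/81)*(-1/680) = -3731/13770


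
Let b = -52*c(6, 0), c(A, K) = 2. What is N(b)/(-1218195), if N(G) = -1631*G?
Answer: -169624/1218195 ≈ -0.13924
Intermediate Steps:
b = -104 (b = -52*2 = -104)
N(G) = -1631*G
N(b)/(-1218195) = -1631*(-104)/(-1218195) = 169624*(-1/1218195) = -169624/1218195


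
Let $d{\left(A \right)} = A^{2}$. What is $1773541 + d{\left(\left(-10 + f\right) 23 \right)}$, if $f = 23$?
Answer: $1862942$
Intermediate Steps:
$1773541 + d{\left(\left(-10 + f\right) 23 \right)} = 1773541 + \left(\left(-10 + 23\right) 23\right)^{2} = 1773541 + \left(13 \cdot 23\right)^{2} = 1773541 + 299^{2} = 1773541 + 89401 = 1862942$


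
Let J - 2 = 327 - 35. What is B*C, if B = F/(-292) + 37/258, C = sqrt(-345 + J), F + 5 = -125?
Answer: 5543*I*sqrt(51)/9417 ≈ 4.2036*I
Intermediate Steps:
F = -130 (F = -5 - 125 = -130)
J = 294 (J = 2 + (327 - 35) = 2 + 292 = 294)
C = I*sqrt(51) (C = sqrt(-345 + 294) = sqrt(-51) = I*sqrt(51) ≈ 7.1414*I)
B = 5543/9417 (B = -130/(-292) + 37/258 = -130*(-1/292) + 37*(1/258) = 65/146 + 37/258 = 5543/9417 ≈ 0.58862)
B*C = 5543*(I*sqrt(51))/9417 = 5543*I*sqrt(51)/9417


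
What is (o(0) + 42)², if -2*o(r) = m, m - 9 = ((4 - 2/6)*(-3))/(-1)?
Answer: 1024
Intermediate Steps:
m = 20 (m = 9 + ((4 - 2/6)*(-3))/(-1) = 9 + ((4 - 2*⅙)*(-3))*(-1) = 9 + ((4 - ⅓)*(-3))*(-1) = 9 + ((11/3)*(-3))*(-1) = 9 - 11*(-1) = 9 + 11 = 20)
o(r) = -10 (o(r) = -½*20 = -10)
(o(0) + 42)² = (-10 + 42)² = 32² = 1024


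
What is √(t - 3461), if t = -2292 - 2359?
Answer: 52*I*√3 ≈ 90.067*I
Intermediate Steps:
t = -4651
√(t - 3461) = √(-4651 - 3461) = √(-8112) = 52*I*√3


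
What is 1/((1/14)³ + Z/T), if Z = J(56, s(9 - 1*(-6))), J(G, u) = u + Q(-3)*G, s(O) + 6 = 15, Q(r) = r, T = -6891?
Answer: 6302968/147729 ≈ 42.666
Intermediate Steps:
s(O) = 9 (s(O) = -6 + 15 = 9)
J(G, u) = u - 3*G
Z = -159 (Z = 9 - 3*56 = 9 - 168 = -159)
1/((1/14)³ + Z/T) = 1/((1/14)³ - 159/(-6891)) = 1/((1/14)³ - 159*(-1/6891)) = 1/(1/2744 + 53/2297) = 1/(147729/6302968) = 6302968/147729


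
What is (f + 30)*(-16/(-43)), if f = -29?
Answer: 16/43 ≈ 0.37209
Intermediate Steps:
(f + 30)*(-16/(-43)) = (-29 + 30)*(-16/(-43)) = 1*(-16*(-1/43)) = 1*(16/43) = 16/43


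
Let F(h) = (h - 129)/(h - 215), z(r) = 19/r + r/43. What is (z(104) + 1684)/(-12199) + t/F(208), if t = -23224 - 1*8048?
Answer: 11941477198913/4309760312 ≈ 2770.8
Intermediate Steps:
z(r) = 19/r + r/43 (z(r) = 19/r + r*(1/43) = 19/r + r/43)
t = -31272 (t = -23224 - 8048 = -31272)
F(h) = (-129 + h)/(-215 + h)
(z(104) + 1684)/(-12199) + t/F(208) = ((19/104 + (1/43)*104) + 1684)/(-12199) - 31272*(-215 + 208)/(-129 + 208) = ((19*(1/104) + 104/43) + 1684)*(-1/12199) - 31272/(79/(-7)) = ((19/104 + 104/43) + 1684)*(-1/12199) - 31272/((-1/7*79)) = (11633/4472 + 1684)*(-1/12199) - 31272/(-79/7) = (7542481/4472)*(-1/12199) - 31272*(-7/79) = -7542481/54553928 + 218904/79 = 11941477198913/4309760312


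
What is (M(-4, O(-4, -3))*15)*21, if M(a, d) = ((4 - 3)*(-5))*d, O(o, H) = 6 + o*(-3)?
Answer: -28350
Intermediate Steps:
O(o, H) = 6 - 3*o
M(a, d) = -5*d (M(a, d) = (1*(-5))*d = -5*d)
(M(-4, O(-4, -3))*15)*21 = (-5*(6 - 3*(-4))*15)*21 = (-5*(6 + 12)*15)*21 = (-5*18*15)*21 = -90*15*21 = -1350*21 = -28350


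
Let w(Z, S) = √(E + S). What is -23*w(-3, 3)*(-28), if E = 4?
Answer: 644*√7 ≈ 1703.9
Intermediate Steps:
w(Z, S) = √(4 + S)
-23*w(-3, 3)*(-28) = -23*√(4 + 3)*(-28) = -23*√7*(-28) = 644*√7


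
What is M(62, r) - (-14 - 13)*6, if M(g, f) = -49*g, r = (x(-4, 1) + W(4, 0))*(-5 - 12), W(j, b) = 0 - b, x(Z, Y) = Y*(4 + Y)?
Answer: -2876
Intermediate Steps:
W(j, b) = -b
r = -85 (r = (1*(4 + 1) - 1*0)*(-5 - 12) = (1*5 + 0)*(-17) = (5 + 0)*(-17) = 5*(-17) = -85)
M(62, r) - (-14 - 13)*6 = -49*62 - (-14 - 13)*6 = -3038 - (-27)*6 = -3038 - 1*(-162) = -3038 + 162 = -2876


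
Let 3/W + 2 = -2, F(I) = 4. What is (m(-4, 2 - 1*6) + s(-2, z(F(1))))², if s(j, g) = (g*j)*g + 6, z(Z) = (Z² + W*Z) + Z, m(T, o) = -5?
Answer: 332929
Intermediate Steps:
W = -¾ (W = 3/(-2 - 2) = 3/(-4) = 3*(-¼) = -¾ ≈ -0.75000)
z(Z) = Z² + Z/4 (z(Z) = (Z² - 3*Z/4) + Z = Z² + Z/4)
s(j, g) = 6 + j*g² (s(j, g) = j*g² + 6 = 6 + j*g²)
(m(-4, 2 - 1*6) + s(-2, z(F(1))))² = (-5 + (6 - 2*16*(¼ + 4)²))² = (-5 + (6 - 2*(4*(17/4))²))² = (-5 + (6 - 2*17²))² = (-5 + (6 - 2*289))² = (-5 + (6 - 578))² = (-5 - 572)² = (-577)² = 332929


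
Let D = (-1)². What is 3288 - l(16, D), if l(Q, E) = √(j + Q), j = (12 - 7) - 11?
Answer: 3288 - √10 ≈ 3284.8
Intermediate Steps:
j = -6 (j = 5 - 11 = -6)
D = 1
l(Q, E) = √(-6 + Q)
3288 - l(16, D) = 3288 - √(-6 + 16) = 3288 - √10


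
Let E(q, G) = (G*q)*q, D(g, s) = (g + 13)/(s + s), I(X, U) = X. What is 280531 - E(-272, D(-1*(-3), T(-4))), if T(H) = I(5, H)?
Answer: 810783/5 ≈ 1.6216e+5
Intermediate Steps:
T(H) = 5
D(g, s) = (13 + g)/(2*s) (D(g, s) = (13 + g)/((2*s)) = (13 + g)*(1/(2*s)) = (13 + g)/(2*s))
E(q, G) = G*q²
280531 - E(-272, D(-1*(-3), T(-4))) = 280531 - (½)*(13 - 1*(-3))/5*(-272)² = 280531 - (½)*(⅕)*(13 + 3)*73984 = 280531 - (½)*(⅕)*16*73984 = 280531 - 8*73984/5 = 280531 - 1*591872/5 = 280531 - 591872/5 = 810783/5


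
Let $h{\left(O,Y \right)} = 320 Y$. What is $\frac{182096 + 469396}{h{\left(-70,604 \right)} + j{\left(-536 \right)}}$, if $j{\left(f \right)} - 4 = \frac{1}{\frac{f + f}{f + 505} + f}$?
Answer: $\frac{10126791648}{3004406465} \approx 3.3706$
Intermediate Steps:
$j{\left(f \right)} = 4 + \frac{1}{f + \frac{2 f}{505 + f}}$ ($j{\left(f \right)} = 4 + \frac{1}{\frac{f + f}{f + 505} + f} = 4 + \frac{1}{\frac{2 f}{505 + f} + f} = 4 + \frac{1}{f + \frac{2 f}{505 + f}}$)
$\frac{182096 + 469396}{h{\left(-70,604 \right)} + j{\left(-536 \right)}} = \frac{182096 + 469396}{320 \cdot 604 + \frac{505 + 4 \left(-536\right)^{2} + 2029 \left(-536\right)}{\left(-536\right) \left(507 - 536\right)}} = \frac{651492}{193280 - \frac{505 + 4 \cdot 287296 - 1087544}{536 \left(-29\right)}} = \frac{651492}{193280 - - \frac{505 + 1149184 - 1087544}{15544}} = \frac{651492}{193280 - \left(- \frac{1}{15544}\right) 62145} = \frac{651492}{193280 + \frac{62145}{15544}} = \frac{651492}{\frac{3004406465}{15544}} = 651492 \cdot \frac{15544}{3004406465} = \frac{10126791648}{3004406465}$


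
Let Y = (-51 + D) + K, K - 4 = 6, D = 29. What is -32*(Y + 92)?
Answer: -2560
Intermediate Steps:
K = 10 (K = 4 + 6 = 10)
Y = -12 (Y = (-51 + 29) + 10 = -22 + 10 = -12)
-32*(Y + 92) = -32*(-12 + 92) = -32*80 = -2560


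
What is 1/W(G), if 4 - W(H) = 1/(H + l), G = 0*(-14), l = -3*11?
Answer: 33/133 ≈ 0.24812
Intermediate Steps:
l = -33
G = 0
W(H) = 4 - 1/(-33 + H) (W(H) = 4 - 1/(H - 33) = 4 - 1/(-33 + H))
1/W(G) = 1/((-133 + 4*0)/(-33 + 0)) = 1/((-133 + 0)/(-33)) = 1/(-1/33*(-133)) = 1/(133/33) = 33/133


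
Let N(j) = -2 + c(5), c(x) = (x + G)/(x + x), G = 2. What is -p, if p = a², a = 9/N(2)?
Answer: -8100/169 ≈ -47.929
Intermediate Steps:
c(x) = (2 + x)/(2*x) (c(x) = (x + 2)/(x + x) = (2 + x)/((2*x)) = (2 + x)*(1/(2*x)) = (2 + x)/(2*x))
N(j) = -13/10 (N(j) = -2 + (½)*(2 + 5)/5 = -2 + (½)*(⅕)*7 = -2 + 7/10 = -13/10)
a = -90/13 (a = 9/(-13/10) = 9*(-10/13) = -90/13 ≈ -6.9231)
p = 8100/169 (p = (-90/13)² = 8100/169 ≈ 47.929)
-p = -1*8100/169 = -8100/169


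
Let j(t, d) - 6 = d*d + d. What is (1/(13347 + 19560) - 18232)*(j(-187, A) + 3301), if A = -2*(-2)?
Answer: -665356109107/10969 ≈ -6.0658e+7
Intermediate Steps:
A = 4
j(t, d) = 6 + d + d² (j(t, d) = 6 + (d*d + d) = 6 + (d² + d) = 6 + (d + d²) = 6 + d + d²)
(1/(13347 + 19560) - 18232)*(j(-187, A) + 3301) = (1/(13347 + 19560) - 18232)*((6 + 4 + 4²) + 3301) = (1/32907 - 18232)*((6 + 4 + 16) + 3301) = (1/32907 - 18232)*(26 + 3301) = -599960423/32907*3327 = -665356109107/10969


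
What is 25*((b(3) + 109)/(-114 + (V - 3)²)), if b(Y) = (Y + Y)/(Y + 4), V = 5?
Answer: -3845/154 ≈ -24.968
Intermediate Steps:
b(Y) = 2*Y/(4 + Y) (b(Y) = (2*Y)/(4 + Y) = 2*Y/(4 + Y))
25*((b(3) + 109)/(-114 + (V - 3)²)) = 25*((2*3/(4 + 3) + 109)/(-114 + (5 - 3)²)) = 25*((2*3/7 + 109)/(-114 + 2²)) = 25*((2*3*(⅐) + 109)/(-114 + 4)) = 25*((6/7 + 109)/(-110)) = 25*((769/7)*(-1/110)) = 25*(-769/770) = -3845/154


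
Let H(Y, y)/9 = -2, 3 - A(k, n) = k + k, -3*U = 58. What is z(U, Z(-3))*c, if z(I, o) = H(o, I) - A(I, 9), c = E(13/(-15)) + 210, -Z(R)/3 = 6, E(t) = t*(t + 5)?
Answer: -8313476/675 ≈ -12316.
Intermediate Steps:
E(t) = t*(5 + t)
Z(R) = -18 (Z(R) = -3*6 = -18)
U = -58/3 (U = -⅓*58 = -58/3 ≈ -19.333)
A(k, n) = 3 - 2*k (A(k, n) = 3 - (k + k) = 3 - 2*k)
H(Y, y) = -18 (H(Y, y) = 9*(-2) = -18)
c = 46444/225 (c = (13/(-15))*(5 + 13/(-15)) + 210 = (13*(-1/15))*(5 + 13*(-1/15)) + 210 = -13*(5 - 13/15)/15 + 210 = -13/15*62/15 + 210 = -806/225 + 210 = 46444/225 ≈ 206.42)
z(I, o) = -21 + 2*I (z(I, o) = -18 - (3 - 2*I) = -18 + (-3 + 2*I) = -21 + 2*I)
z(U, Z(-3))*c = (-21 + 2*(-58/3))*(46444/225) = (-21 - 116/3)*(46444/225) = -179/3*46444/225 = -8313476/675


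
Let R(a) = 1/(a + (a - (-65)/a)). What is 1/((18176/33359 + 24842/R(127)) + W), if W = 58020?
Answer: 4236593/27032017812006 ≈ 1.5673e-7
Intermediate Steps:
R(a) = 1/(2*a + 65/a) (R(a) = 1/(a + (a + 65/a)) = 1/(2*a + 65/a))
1/((18176/33359 + 24842/R(127)) + W) = 1/((18176/33359 + 24842/((127/(65 + 2*127²)))) + 58020) = 1/((18176*(1/33359) + 24842/((127/(65 + 2*16129)))) + 58020) = 1/((18176/33359 + 24842/((127/(65 + 32258)))) + 58020) = 1/((18176/33359 + 24842/((127/32323))) + 58020) = 1/((18176/33359 + 24842/((127*(1/32323)))) + 58020) = 1/((18176/33359 + 24842/(127/32323)) + 58020) = 1/((18176/33359 + 24842*(32323/127)) + 58020) = 1/((18176/33359 + 802967966/127) + 58020) = 1/(26786210686146/4236593 + 58020) = 1/(27032017812006/4236593) = 4236593/27032017812006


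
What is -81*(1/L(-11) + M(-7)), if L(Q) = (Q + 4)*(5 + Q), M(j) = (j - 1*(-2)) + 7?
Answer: -2295/14 ≈ -163.93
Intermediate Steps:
M(j) = 9 + j (M(j) = (j + 2) + 7 = (2 + j) + 7 = 9 + j)
L(Q) = (4 + Q)*(5 + Q)
-81*(1/L(-11) + M(-7)) = -81*(1/(20 + (-11)² + 9*(-11)) + (9 - 7)) = -81*(1/(20 + 121 - 99) + 2) = -81*(1/42 + 2) = -81*85/42 = -2295/14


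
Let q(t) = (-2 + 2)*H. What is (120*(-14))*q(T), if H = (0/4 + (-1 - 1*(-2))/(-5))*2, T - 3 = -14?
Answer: 0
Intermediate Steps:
T = -11 (T = 3 - 14 = -11)
H = -⅖ (H = (0*(¼) + (-1 + 2)*(-⅕))*2 = (0 + 1*(-⅕))*2 = (0 - ⅕)*2 = -⅕*2 = -⅖ ≈ -0.40000)
q(t) = 0 (q(t) = (-2 + 2)*(-⅖) = 0*(-⅖) = 0)
(120*(-14))*q(T) = (120*(-14))*0 = -1680*0 = 0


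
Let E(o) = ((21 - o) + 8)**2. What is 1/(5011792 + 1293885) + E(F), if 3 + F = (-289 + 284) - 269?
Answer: 590438371573/6305677 ≈ 93636.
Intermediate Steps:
F = -277 (F = -3 + ((-289 + 284) - 269) = -3 + (-5 - 269) = -3 - 274 = -277)
E(o) = (29 - o)**2
1/(5011792 + 1293885) + E(F) = 1/(5011792 + 1293885) + (-29 - 277)**2 = 1/6305677 + (-306)**2 = 1/6305677 + 93636 = 590438371573/6305677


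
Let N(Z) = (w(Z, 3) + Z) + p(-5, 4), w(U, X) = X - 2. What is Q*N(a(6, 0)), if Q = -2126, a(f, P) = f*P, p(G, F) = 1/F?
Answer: -5315/2 ≈ -2657.5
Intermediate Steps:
a(f, P) = P*f
w(U, X) = -2 + X
N(Z) = 5/4 + Z (N(Z) = ((-2 + 3) + Z) + 1/4 = (1 + Z) + 1/4 = 5/4 + Z)
Q*N(a(6, 0)) = -2126*(5/4 + 0*6) = -2126*(5/4 + 0) = -2126*5/4 = -5315/2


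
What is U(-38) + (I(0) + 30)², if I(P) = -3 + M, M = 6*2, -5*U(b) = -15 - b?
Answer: 7582/5 ≈ 1516.4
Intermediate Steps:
U(b) = 3 + b/5 (U(b) = -(-15 - b)/5 = 3 + b/5)
M = 12
I(P) = 9 (I(P) = -3 + 12 = 9)
U(-38) + (I(0) + 30)² = (3 + (⅕)*(-38)) + (9 + 30)² = (3 - 38/5) + 39² = -23/5 + 1521 = 7582/5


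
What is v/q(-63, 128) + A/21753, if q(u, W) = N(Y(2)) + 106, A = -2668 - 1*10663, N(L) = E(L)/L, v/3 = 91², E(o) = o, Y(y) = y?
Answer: 538983362/2327571 ≈ 231.56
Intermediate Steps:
v = 24843 (v = 3*91² = 3*8281 = 24843)
N(L) = 1 (N(L) = L/L = 1)
A = -13331 (A = -2668 - 10663 = -13331)
q(u, W) = 107 (q(u, W) = 1 + 106 = 107)
v/q(-63, 128) + A/21753 = 24843/107 - 13331/21753 = 538983362/2327571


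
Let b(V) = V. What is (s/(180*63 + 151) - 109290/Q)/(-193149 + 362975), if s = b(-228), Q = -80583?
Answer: 206246411/26209225436663 ≈ 7.8692e-6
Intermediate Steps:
s = -228
(s/(180*63 + 151) - 109290/Q)/(-193149 + 362975) = (-228/(180*63 + 151) - 109290/(-80583))/(-193149 + 362975) = (-228/(11340 + 151) - 109290*(-1/80583))/169826 = (-228/11491 + 36430/26861)*(1/169826) = (412492822/308659751)*(1/169826) = 206246411/26209225436663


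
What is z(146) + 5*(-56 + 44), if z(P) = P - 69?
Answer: 17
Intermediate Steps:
z(P) = -69 + P
z(146) + 5*(-56 + 44) = (-69 + 146) + 5*(-56 + 44) = 77 + 5*(-12) = 77 - 60 = 17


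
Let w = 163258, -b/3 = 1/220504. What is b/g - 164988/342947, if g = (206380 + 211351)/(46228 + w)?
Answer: -7598742000734319/15794656675770764 ≈ -0.48110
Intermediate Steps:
b = -3/220504 ≈ -1.3605e-5
g = 417731/209486 (g = (206380 + 211351)/(46228 + 163258) = 417731/209486 ≈ 1.9941)
b/g - 164988/342947 = -3/(220504*417731/209486) - 164988/342947 = -3/220504*209486/417731 - 164988*1/342947 = -314229/46055678212 - 164988/342947 = -7598742000734319/15794656675770764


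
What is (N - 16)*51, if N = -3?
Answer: -969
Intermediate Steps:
(N - 16)*51 = (-3 - 16)*51 = -19*51 = -969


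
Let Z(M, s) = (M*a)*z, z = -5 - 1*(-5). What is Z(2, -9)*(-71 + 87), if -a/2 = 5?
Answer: 0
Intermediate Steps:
z = 0 (z = -5 + 5 = 0)
a = -10 (a = -2*5 = -10)
Z(M, s) = 0 (Z(M, s) = (M*(-10))*0 = -10*M*0 = 0)
Z(2, -9)*(-71 + 87) = 0*(-71 + 87) = 0*16 = 0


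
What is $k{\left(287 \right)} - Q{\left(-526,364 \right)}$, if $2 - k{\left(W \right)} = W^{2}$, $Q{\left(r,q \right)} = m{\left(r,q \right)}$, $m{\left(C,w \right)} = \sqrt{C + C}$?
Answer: $-82367 - 2 i \sqrt{263} \approx -82367.0 - 32.435 i$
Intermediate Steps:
$m{\left(C,w \right)} = \sqrt{2} \sqrt{C}$ ($m{\left(C,w \right)} = \sqrt{2 C} = \sqrt{2} \sqrt{C}$)
$Q{\left(r,q \right)} = \sqrt{2} \sqrt{r}$
$k{\left(W \right)} = 2 - W^{2}$
$k{\left(287 \right)} - Q{\left(-526,364 \right)} = \left(2 - 287^{2}\right) - \sqrt{2} \sqrt{-526} = \left(2 - 82369\right) - \sqrt{2} i \sqrt{526} = \left(2 - 82369\right) - 2 i \sqrt{263} = -82367 - 2 i \sqrt{263}$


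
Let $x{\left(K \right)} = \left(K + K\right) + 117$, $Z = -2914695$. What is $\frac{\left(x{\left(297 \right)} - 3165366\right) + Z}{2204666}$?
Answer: $- \frac{3039675}{1102333} \approx -2.7575$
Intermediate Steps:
$x{\left(K \right)} = 117 + 2 K$ ($x{\left(K \right)} = 2 K + 117 = 117 + 2 K$)
$\frac{\left(x{\left(297 \right)} - 3165366\right) + Z}{2204666} = \frac{\left(\left(117 + 2 \cdot 297\right) - 3165366\right) - 2914695}{2204666} = \left(\left(\left(117 + 594\right) - 3165366\right) - 2914695\right) \frac{1}{2204666} = \left(\left(711 - 3165366\right) - 2914695\right) \frac{1}{2204666} = \left(-3164655 - 2914695\right) \frac{1}{2204666} = \left(-6079350\right) \frac{1}{2204666} = - \frac{3039675}{1102333}$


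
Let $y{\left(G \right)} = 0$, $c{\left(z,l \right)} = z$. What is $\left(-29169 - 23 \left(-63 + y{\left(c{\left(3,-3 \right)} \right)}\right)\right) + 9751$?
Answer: $-17969$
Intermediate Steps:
$\left(-29169 - 23 \left(-63 + y{\left(c{\left(3,-3 \right)} \right)}\right)\right) + 9751 = \left(-29169 - 23 \left(-63 + 0\right)\right) + 9751 = \left(-29169 - -1449\right) + 9751 = \left(-29169 + 1449\right) + 9751 = -27720 + 9751 = -17969$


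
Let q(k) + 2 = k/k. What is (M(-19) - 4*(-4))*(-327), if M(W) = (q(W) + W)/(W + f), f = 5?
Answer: -39894/7 ≈ -5699.1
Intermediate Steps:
q(k) = -1 (q(k) = -2 + k/k = -2 + 1 = -1)
M(W) = (-1 + W)/(5 + W) (M(W) = (-1 + W)/(W + 5) = (-1 + W)/(5 + W))
(M(-19) - 4*(-4))*(-327) = ((-1 - 19)/(5 - 19) - 4*(-4))*(-327) = (-20/(-14) + 16)*(-327) = (-1/14*(-20) + 16)*(-327) = (10/7 + 16)*(-327) = (122/7)*(-327) = -39894/7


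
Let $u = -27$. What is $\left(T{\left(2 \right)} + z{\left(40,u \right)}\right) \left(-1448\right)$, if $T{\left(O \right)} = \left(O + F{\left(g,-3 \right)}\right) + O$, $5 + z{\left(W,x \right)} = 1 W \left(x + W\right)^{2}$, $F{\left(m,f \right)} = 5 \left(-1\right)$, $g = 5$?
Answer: $-9779792$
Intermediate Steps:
$F{\left(m,f \right)} = -5$
$z{\left(W,x \right)} = -5 + W \left(W + x\right)^{2}$ ($z{\left(W,x \right)} = -5 + 1 W \left(x + W\right)^{2} = -5 + W \left(W + x\right)^{2}$)
$T{\left(O \right)} = -5 + 2 O$ ($T{\left(O \right)} = \left(O - 5\right) + O = \left(-5 + O\right) + O = -5 + 2 O$)
$\left(T{\left(2 \right)} + z{\left(40,u \right)}\right) \left(-1448\right) = \left(\left(-5 + 2 \cdot 2\right) - \left(5 - 40 \left(40 - 27\right)^{2}\right)\right) \left(-1448\right) = \left(\left(-5 + 4\right) - \left(5 - 40 \cdot 13^{2}\right)\right) \left(-1448\right) = \left(-1 + \left(-5 + 40 \cdot 169\right)\right) \left(-1448\right) = \left(-1 + \left(-5 + 6760\right)\right) \left(-1448\right) = \left(-1 + 6755\right) \left(-1448\right) = 6754 \left(-1448\right) = -9779792$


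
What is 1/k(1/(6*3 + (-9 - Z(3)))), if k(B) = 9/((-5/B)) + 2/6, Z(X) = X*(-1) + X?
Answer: 15/2 ≈ 7.5000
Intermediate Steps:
Z(X) = 0 (Z(X) = -X + X = 0)
k(B) = ⅓ - 9*B/5 (k(B) = 9*(-B/5) + 2*(⅙) = -9*B/5 + ⅓ = ⅓ - 9*B/5)
1/k(1/(6*3 + (-9 - Z(3)))) = 1/(⅓ - 9/(5*(6*3 + (-9 - 1*0)))) = 1/(⅓ - 9/(5*(18 + (-9 + 0)))) = 1/(⅓ - 9/(5*(18 - 9))) = 1/(⅓ - 9/5/9) = 1/(⅓ - 9/5*⅑) = 1/(⅓ - ⅕) = 1/(2/15) = 15/2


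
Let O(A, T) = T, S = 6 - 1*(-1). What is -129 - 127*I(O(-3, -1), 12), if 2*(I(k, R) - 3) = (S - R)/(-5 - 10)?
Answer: -3187/6 ≈ -531.17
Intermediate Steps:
S = 7 (S = 6 + 1 = 7)
I(k, R) = 83/30 + R/30 (I(k, R) = 3 + ((7 - R)/(-5 - 10))/2 = 3 + ((7 - R)/(-15))/2 = 3 + ((7 - R)*(-1/15))/2 = 3 + (-7/15 + R/15)/2 = 3 + (-7/30 + R/30) = 83/30 + R/30)
-129 - 127*I(O(-3, -1), 12) = -129 - 127*(83/30 + (1/30)*12) = -129 - 127*(83/30 + 2/5) = -129 - 127*19/6 = -129 - 2413/6 = -3187/6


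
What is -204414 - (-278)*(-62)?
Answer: -221650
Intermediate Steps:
-204414 - (-278)*(-62) = -204414 - 1*17236 = -204414 - 17236 = -221650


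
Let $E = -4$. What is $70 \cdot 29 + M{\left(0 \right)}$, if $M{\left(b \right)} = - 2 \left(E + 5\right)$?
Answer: $2028$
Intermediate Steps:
$M{\left(b \right)} = -2$ ($M{\left(b \right)} = - 2 \left(-4 + 5\right) = \left(-2\right) 1 = -2$)
$70 \cdot 29 + M{\left(0 \right)} = 70 \cdot 29 - 2 = 2030 - 2 = 2028$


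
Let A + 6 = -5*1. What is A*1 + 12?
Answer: 1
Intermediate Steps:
A = -11 (A = -6 - 5*1 = -6 - 5 = -11)
A*1 + 12 = -11*1 + 12 = -11 + 12 = 1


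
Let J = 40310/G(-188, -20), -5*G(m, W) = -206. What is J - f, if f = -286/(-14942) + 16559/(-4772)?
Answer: 3605463278279/3672116036 ≈ 981.85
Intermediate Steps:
f = -123029893/35651612 (f = -286*(-1/14942) + 16559*(-1/4772) = 143/7471 - 16559/4772 = -123029893/35651612 ≈ -3.4509)
G(m, W) = 206/5 (G(m, W) = -⅕*(-206) = 206/5)
J = 100775/103 (J = 40310/(206/5) = 40310*(5/206) = 100775/103 ≈ 978.40)
J - f = 100775/103 - 1*(-123029893/35651612) = 100775/103 + 123029893/35651612 = 3605463278279/3672116036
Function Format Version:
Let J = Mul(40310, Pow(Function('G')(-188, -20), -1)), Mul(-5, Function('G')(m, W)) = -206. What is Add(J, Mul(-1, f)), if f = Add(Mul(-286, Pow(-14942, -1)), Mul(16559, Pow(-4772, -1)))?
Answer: Rational(3605463278279, 3672116036) ≈ 981.85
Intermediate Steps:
f = Rational(-123029893, 35651612) (f = Add(Mul(-286, Rational(-1, 14942)), Mul(16559, Rational(-1, 4772))) = Add(Rational(143, 7471), Rational(-16559, 4772)) = Rational(-123029893, 35651612) ≈ -3.4509)
Function('G')(m, W) = Rational(206, 5) (Function('G')(m, W) = Mul(Rational(-1, 5), -206) = Rational(206, 5))
J = Rational(100775, 103) (J = Mul(40310, Pow(Rational(206, 5), -1)) = Mul(40310, Rational(5, 206)) = Rational(100775, 103) ≈ 978.40)
Add(J, Mul(-1, f)) = Add(Rational(100775, 103), Mul(-1, Rational(-123029893, 35651612))) = Add(Rational(100775, 103), Rational(123029893, 35651612)) = Rational(3605463278279, 3672116036)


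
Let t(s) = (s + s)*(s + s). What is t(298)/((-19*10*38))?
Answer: -88804/1805 ≈ -49.199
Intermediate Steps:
t(s) = 4*s² (t(s) = (2*s)*(2*s) = 4*s²)
t(298)/((-19*10*38)) = (4*298²)/((-19*10*38)) = (4*88804)/((-190*38)) = 355216/(-7220) = 355216*(-1/7220) = -88804/1805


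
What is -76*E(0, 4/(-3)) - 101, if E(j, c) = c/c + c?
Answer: -227/3 ≈ -75.667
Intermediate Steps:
E(j, c) = 1 + c
-76*E(0, 4/(-3)) - 101 = -76*(1 + 4/(-3)) - 101 = -76*(1 + 4*(-1/3)) - 101 = -76*(1 - 4/3) - 101 = -76*(-1/3) - 101 = 76/3 - 101 = -227/3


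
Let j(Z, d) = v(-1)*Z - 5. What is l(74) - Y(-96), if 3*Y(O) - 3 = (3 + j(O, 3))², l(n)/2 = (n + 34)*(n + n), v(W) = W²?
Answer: 86297/3 ≈ 28766.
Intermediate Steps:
j(Z, d) = -5 + Z (j(Z, d) = (-1)²*Z - 5 = 1*Z - 5 = Z - 5 = -5 + Z)
l(n) = 4*n*(34 + n) (l(n) = 2*((n + 34)*(n + n)) = 2*((34 + n)*(2*n)) = 2*(2*n*(34 + n)) = 4*n*(34 + n))
Y(O) = 1 + (-2 + O)²/3 (Y(O) = 1 + (3 + (-5 + O))²/3 = 1 + (-2 + O)²/3)
l(74) - Y(-96) = 4*74*(34 + 74) - (1 + (-2 - 96)²/3) = 4*74*108 - (1 + (⅓)*(-98)²) = 31968 - (1 + (⅓)*9604) = 31968 - (1 + 9604/3) = 31968 - 1*9607/3 = 31968 - 9607/3 = 86297/3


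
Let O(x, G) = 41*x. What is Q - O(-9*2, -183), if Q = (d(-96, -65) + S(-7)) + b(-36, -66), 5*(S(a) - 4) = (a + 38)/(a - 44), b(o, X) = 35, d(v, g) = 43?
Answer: 209069/255 ≈ 819.88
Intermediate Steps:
S(a) = 4 + (38 + a)/(5*(-44 + a)) (S(a) = 4 + ((a + 38)/(a - 44))/5 = 4 + ((38 + a)/(-44 + a))/5 = 4 + (38 + a)/(5*(-44 + a)))
Q = 20879/255 (Q = (43 + (-842 + 21*(-7))/(5*(-44 - 7))) + 35 = (43 + (⅕)*(-842 - 147)/(-51)) + 35 = (43 + (⅕)*(-1/51)*(-989)) + 35 = (43 + 989/255) + 35 = 11954/255 + 35 = 20879/255 ≈ 81.878)
Q - O(-9*2, -183) = 20879/255 - 41*(-9*2) = 20879/255 - 41*(-18) = 20879/255 - 1*(-738) = 20879/255 + 738 = 209069/255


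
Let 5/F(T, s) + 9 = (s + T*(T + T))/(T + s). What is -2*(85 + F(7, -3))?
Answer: -10070/59 ≈ -170.68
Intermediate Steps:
F(T, s) = 5/(-9 + (s + 2*T²)/(T + s)) (F(T, s) = 5/(-9 + (s + T*(T + T))/(T + s)) = 5/(-9 + (s + T*(2*T))/(T + s)) = 5/(-9 + (s + 2*T²)/(T + s)))
-2*(85 + F(7, -3)) = -2*(85 + 5*(-1*7 - 1*(-3))/(-2*7² + 8*(-3) + 9*7)) = -2*(85 + 5*(-7 + 3)/(-2*49 - 24 + 63)) = -2*(85 + 5*(-4)/(-98 - 24 + 63)) = -2*(85 + 5*(-4)/(-59)) = -2*(85 + 5*(-1/59)*(-4)) = -2*(85 + 20/59) = -2*5035/59 = -10070/59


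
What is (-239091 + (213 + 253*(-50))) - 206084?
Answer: -457612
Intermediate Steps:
(-239091 + (213 + 253*(-50))) - 206084 = (-239091 + (213 - 12650)) - 206084 = (-239091 - 12437) - 206084 = -251528 - 206084 = -457612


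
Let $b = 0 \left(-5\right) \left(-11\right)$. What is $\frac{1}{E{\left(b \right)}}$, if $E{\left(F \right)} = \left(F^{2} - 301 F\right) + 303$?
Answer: $\frac{1}{303} \approx 0.0033003$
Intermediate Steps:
$b = 0$ ($b = 0 \left(-11\right) = 0$)
$E{\left(F \right)} = 303 + F^{2} - 301 F$
$\frac{1}{E{\left(b \right)}} = \frac{1}{303 + 0^{2} - 0} = \frac{1}{303 + 0 + 0} = \frac{1}{303}$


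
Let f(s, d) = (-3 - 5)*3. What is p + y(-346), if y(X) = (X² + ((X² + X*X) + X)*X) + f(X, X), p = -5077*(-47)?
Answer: -82365445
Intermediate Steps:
p = 238619
f(s, d) = -24 (f(s, d) = -8*3 = -24)
y(X) = -24 + X² + X*(X + 2*X²) (y(X) = (X² + ((X² + X*X) + X)*X) - 24 = (X² + ((X² + X²) + X)*X) - 24 = (X² + (2*X² + X)*X) - 24 = (X² + (X + 2*X²)*X) - 24 = (X² + X*(X + 2*X²)) - 24 = -24 + X² + X*(X + 2*X²))
p + y(-346) = 238619 + (-24 + 2*(-346)² + 2*(-346)³) = 238619 + (-24 + 2*119716 + 2*(-41421736)) = 238619 + (-24 + 239432 - 82843472) = 238619 - 82604064 = -82365445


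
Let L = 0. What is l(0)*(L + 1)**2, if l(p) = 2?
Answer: 2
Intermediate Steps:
l(0)*(L + 1)**2 = 2*(0 + 1)**2 = 2*1**2 = 2*1 = 2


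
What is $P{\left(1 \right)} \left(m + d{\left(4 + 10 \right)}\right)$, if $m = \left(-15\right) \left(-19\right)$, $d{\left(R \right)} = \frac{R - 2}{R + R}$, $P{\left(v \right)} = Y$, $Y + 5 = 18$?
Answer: $\frac{25974}{7} \approx 3710.6$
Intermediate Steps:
$Y = 13$ ($Y = -5 + 18 = 13$)
$P{\left(v \right)} = 13$
$d{\left(R \right)} = \frac{-2 + R}{2 R}$
$m = 285$
$P{\left(1 \right)} \left(m + d{\left(4 + 10 \right)}\right) = 13 \left(285 + \frac{-2 + \left(4 + 10\right)}{2 \left(4 + 10\right)}\right) = 13 \left(285 + \frac{-2 + 14}{2 \cdot 14}\right) = 13 \left(285 + \frac{1}{2} \cdot \frac{1}{14} \cdot 12\right) = 13 \left(285 + \frac{3}{7}\right) = 13 \cdot \frac{1998}{7} = \frac{25974}{7}$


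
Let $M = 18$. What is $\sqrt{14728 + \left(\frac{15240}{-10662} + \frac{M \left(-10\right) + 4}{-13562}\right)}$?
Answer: $\frac{2 \sqrt{534569726358672141}}{12049837} \approx 121.35$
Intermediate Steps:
$\sqrt{14728 + \left(\frac{15240}{-10662} + \frac{M \left(-10\right) + 4}{-13562}\right)} = \sqrt{14728 + \left(\frac{15240}{-10662} + \frac{18 \left(-10\right) + 4}{-13562}\right)} = \sqrt{14728 + \left(15240 \left(- \frac{1}{10662}\right) + \left(-180 + 4\right) \left(- \frac{1}{13562}\right)\right)} = \sqrt{14728 - \frac{17067364}{12049837}} = \sqrt{\frac{177452931972}{12049837}} = \frac{2 \sqrt{534569726358672141}}{12049837}$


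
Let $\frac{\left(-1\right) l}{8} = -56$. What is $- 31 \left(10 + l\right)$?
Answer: $-14198$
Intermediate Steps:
$l = 448$ ($l = \left(-8\right) \left(-56\right) = 448$)
$- 31 \left(10 + l\right) = - 31 \left(10 + 448\right) = \left(-31\right) 458 = -14198$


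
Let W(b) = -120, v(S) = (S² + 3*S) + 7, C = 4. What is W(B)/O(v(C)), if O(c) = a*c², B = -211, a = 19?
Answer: -24/4655 ≈ -0.0051557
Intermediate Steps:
v(S) = 7 + S² + 3*S
O(c) = 19*c²
W(B)/O(v(C)) = -120*1/(19*(7 + 4² + 3*4)²) = -120*1/(19*(7 + 16 + 12)²) = -120/(19*35²) = -120/(19*1225) = -120/23275 = -120*1/23275 = -24/4655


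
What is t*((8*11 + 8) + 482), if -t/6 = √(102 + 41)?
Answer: -3468*√143 ≈ -41471.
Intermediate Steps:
t = -6*√143 (t = -6*√(102 + 41) = -6*√143 ≈ -71.750)
t*((8*11 + 8) + 482) = (-6*√143)*((8*11 + 8) + 482) = (-6*√143)*((88 + 8) + 482) = (-6*√143)*(96 + 482) = -6*√143*578 = -3468*√143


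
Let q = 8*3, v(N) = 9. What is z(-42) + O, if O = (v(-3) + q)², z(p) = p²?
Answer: 2853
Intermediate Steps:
q = 24
O = 1089 (O = (9 + 24)² = 33² = 1089)
z(-42) + O = (-42)² + 1089 = 1764 + 1089 = 2853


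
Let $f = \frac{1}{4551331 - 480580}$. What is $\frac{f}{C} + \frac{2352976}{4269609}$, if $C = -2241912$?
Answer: $\frac{265109675661287463}{481056609668240968} \approx 0.5511$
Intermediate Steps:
$f = \frac{1}{4070751} \approx 2.4565 \cdot 10^{-7}$
$\frac{f}{C} + \frac{2352976}{4269609} = \frac{1}{4070751 \left(-2241912\right)} + \frac{2352976}{4269609} = \frac{1}{4070751} \left(- \frac{1}{2241912}\right) + 2352976 \cdot \frac{1}{4269609} = - \frac{1}{9126265515912} + \frac{2352976}{4269609} = \frac{265109675661287463}{481056609668240968}$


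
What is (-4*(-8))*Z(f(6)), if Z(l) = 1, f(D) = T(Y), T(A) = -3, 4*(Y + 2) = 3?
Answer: 32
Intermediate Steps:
Y = -5/4 (Y = -2 + (¼)*3 = -2 + ¾ = -5/4 ≈ -1.2500)
f(D) = -3
(-4*(-8))*Z(f(6)) = -4*(-8)*1 = 32*1 = 32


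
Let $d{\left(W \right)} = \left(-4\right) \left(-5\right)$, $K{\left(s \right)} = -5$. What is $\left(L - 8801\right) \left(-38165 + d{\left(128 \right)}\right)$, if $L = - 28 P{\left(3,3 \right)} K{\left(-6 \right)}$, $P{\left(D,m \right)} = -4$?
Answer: $357075345$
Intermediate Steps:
$d{\left(W \right)} = 20$
$L = -560$ ($L = \left(-28\right) \left(-4\right) \left(-5\right) = 112 \left(-5\right) = -560$)
$\left(L - 8801\right) \left(-38165 + d{\left(128 \right)}\right) = \left(-560 - 8801\right) \left(-38165 + 20\right) = \left(-9361\right) \left(-38145\right) = 357075345$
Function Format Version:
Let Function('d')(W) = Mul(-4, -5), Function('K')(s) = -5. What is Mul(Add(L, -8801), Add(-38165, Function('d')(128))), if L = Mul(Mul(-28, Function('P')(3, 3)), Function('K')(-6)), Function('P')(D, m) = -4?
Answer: 357075345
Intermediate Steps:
Function('d')(W) = 20
L = -560 (L = Mul(Mul(-28, -4), -5) = Mul(112, -5) = -560)
Mul(Add(L, -8801), Add(-38165, Function('d')(128))) = Mul(Add(-560, -8801), Add(-38165, 20)) = Mul(-9361, -38145) = 357075345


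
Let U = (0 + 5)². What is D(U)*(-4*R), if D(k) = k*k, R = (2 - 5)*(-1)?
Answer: -7500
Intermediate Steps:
R = 3 (R = -3*(-1) = 3)
U = 25 (U = 5² = 25)
D(k) = k²
D(U)*(-4*R) = 25²*(-4*3) = 625*(-12) = -7500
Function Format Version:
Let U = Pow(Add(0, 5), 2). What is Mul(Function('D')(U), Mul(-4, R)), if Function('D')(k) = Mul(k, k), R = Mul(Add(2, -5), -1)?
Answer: -7500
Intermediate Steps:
R = 3 (R = Mul(-3, -1) = 3)
U = 25 (U = Pow(5, 2) = 25)
Function('D')(k) = Pow(k, 2)
Mul(Function('D')(U), Mul(-4, R)) = Mul(Pow(25, 2), Mul(-4, 3)) = Mul(625, -12) = -7500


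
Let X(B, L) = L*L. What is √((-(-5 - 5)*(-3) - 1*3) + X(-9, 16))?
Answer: √223 ≈ 14.933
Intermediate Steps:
X(B, L) = L²
√((-(-5 - 5)*(-3) - 1*3) + X(-9, 16)) = √((-(-5 - 5)*(-3) - 1*3) + 16²) = √((-(-10)*(-3) - 3) + 256) = √((-1*30 - 3) + 256) = √((-30 - 3) + 256) = √(-33 + 256) = √223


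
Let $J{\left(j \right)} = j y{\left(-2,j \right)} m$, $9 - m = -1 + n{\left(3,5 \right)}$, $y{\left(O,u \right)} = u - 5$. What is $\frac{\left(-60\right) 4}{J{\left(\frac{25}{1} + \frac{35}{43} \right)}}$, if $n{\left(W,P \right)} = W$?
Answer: $- \frac{14792}{231805} \approx -0.063812$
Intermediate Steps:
$y{\left(O,u \right)} = -5 + u$ ($y{\left(O,u \right)} = u - 5 = -5 + u$)
$m = 7$ ($m = 9 - \left(-1 + 3\right) = 9 - 2 = 7$)
$J{\left(j \right)} = 7 j \left(-5 + j\right)$ ($J{\left(j \right)} = j \left(-5 + j\right) 7 = 7 j \left(-5 + j\right)$)
$\frac{\left(-60\right) 4}{J{\left(\frac{25}{1} + \frac{35}{43} \right)}} = \frac{\left(-60\right) 4}{7 \left(\frac{25}{1} + \frac{35}{43}\right) \left(-5 + \left(\frac{25}{1} + \frac{35}{43}\right)\right)} = - \frac{240}{7 \left(25 \cdot 1 + 35 \cdot \frac{1}{43}\right) \left(-5 + \left(25 \cdot 1 + 35 \cdot \frac{1}{43}\right)\right)} = - \frac{240}{7 \left(25 + \frac{35}{43}\right) \left(-5 + \left(25 + \frac{35}{43}\right)\right)} = - \frac{240}{7 \cdot \frac{1110}{43} \left(-5 + \frac{1110}{43}\right)} = - \frac{240}{7 \cdot \frac{1110}{43} \cdot \frac{895}{43}} = - \frac{240}{\frac{6954150}{1849}} = \left(-240\right) \frac{1849}{6954150} = - \frac{14792}{231805}$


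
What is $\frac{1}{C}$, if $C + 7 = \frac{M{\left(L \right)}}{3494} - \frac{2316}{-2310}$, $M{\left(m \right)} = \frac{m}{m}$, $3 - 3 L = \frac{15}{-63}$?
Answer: $- \frac{1345190}{8067261} \approx -0.16675$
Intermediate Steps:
$L = \frac{68}{63}$ ($L = 1 - \frac{15 \frac{1}{-63}}{3} = 1 - \frac{15 \left(- \frac{1}{63}\right)}{3} = 1 - - \frac{5}{63} = 1 + \frac{5}{63} = \frac{68}{63} \approx 1.0794$)
$M{\left(m \right)} = 1$
$C = - \frac{8067261}{1345190}$ ($C = -7 + \left(1 \cdot \frac{1}{3494} - \frac{2316}{-2310}\right) = -7 + \left(1 \cdot \frac{1}{3494} - - \frac{386}{385}\right) = -7 + \left(\frac{1}{3494} + \frac{386}{385}\right) = -7 + \frac{1349069}{1345190} = - \frac{8067261}{1345190} \approx -5.9971$)
$\frac{1}{C} = \frac{1}{- \frac{8067261}{1345190}} = - \frac{1345190}{8067261}$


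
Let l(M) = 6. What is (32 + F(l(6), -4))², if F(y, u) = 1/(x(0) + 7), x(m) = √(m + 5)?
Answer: 1001115/968 - 1415*√5/968 ≈ 1030.9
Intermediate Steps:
x(m) = √(5 + m)
F(y, u) = 1/(7 + √5) (F(y, u) = 1/(√(5 + 0) + 7) = 1/(√5 + 7) = 1/(7 + √5))
(32 + F(l(6), -4))² = (32 + (7/44 - √5/44))² = (1415/44 - √5/44)²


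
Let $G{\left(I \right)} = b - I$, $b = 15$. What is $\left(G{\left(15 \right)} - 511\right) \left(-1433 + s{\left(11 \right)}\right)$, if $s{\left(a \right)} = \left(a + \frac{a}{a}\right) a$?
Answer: $664811$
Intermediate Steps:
$G{\left(I \right)} = 15 - I$
$s{\left(a \right)} = a \left(1 + a\right)$ ($s{\left(a \right)} = \left(a + 1\right) a = \left(1 + a\right) a = a \left(1 + a\right)$)
$\left(G{\left(15 \right)} - 511\right) \left(-1433 + s{\left(11 \right)}\right) = \left(\left(15 - 15\right) - 511\right) \left(-1433 + 11 \left(1 + 11\right)\right) = \left(\left(15 - 15\right) - 511\right) \left(-1433 + 11 \cdot 12\right) = \left(0 - 511\right) \left(-1433 + 132\right) = \left(-511\right) \left(-1301\right) = 664811$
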